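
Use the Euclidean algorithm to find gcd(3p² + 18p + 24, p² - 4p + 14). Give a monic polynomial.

1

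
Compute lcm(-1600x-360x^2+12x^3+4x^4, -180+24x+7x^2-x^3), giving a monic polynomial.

-14400x+1560x^2+788x^3-90x^4-9x^5+x^6

Repeated division with remainder:
  4x^4+12x^3-360x^2-1600x = (-4x-40)(-x^3+7x^2+24x-180) + (16x^2-1360x-7200)
  -x^3+7x^2+24x-180 = (-(1/16)x-39/8)(16x^2-1360x-7200) + (-7056x-35280)
  16x^2-1360x-7200 = (-(1/441)x+10/49)(-7056x-35280) + (0)
Last nonzero remainder: -7056x-35280. Dividing through by -7056 gives the monic gcd x+5.
Then lcm(f, g) = f·g / gcd(f, g); expanding and making the result monic gives the answer.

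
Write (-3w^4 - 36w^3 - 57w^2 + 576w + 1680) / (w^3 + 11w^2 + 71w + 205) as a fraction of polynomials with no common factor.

(-3w^3 - 21w^2 + 48w + 336)/(w^2 + 6w + 41)

Euclidean algorithm in ℚ[w]:
  -3w^4 - 36w^3 - 57w^2 + 576w + 1680 = (-3w - 3)(w^3 + 11w^2 + 71w + 205) + (189w^2 + 1404w + 2295)
  w^3 + 11w^2 + 71w + 205 = ((1/189)w + 25/1323)(189w^2 + 1404w + 2295) + ((1584/49)w + 7920/49)
  189w^2 + 1404w + 2295 = ((1029/176)w + 2499/176)((1584/49)w + 7920/49) + (0)
Last nonzero remainder: (1584/49)w + 7920/49. Dividing through by 1584/49 gives the monic gcd w + 5.
Cancel w + 5 from numerator and denominator to get the reduced form.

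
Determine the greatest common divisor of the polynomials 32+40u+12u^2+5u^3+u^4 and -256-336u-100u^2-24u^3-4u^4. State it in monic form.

4+5u+u^2

Euclidean algorithm in ℚ[u]:
  u^4+5u^3+12u^2+40u+32 = (-1/4)(-4u^4-24u^3-100u^2-336u-256) + (-u^3-13u^2-44u-32)
  -4u^4-24u^3-100u^2-336u-256 = (4u-28)(-u^3-13u^2-44u-32) + (-288u^2-1440u-1152)
  -u^3-13u^2-44u-32 = ((1/288)u+1/36)(-288u^2-1440u-1152) + (0)
Last nonzero remainder: -288u^2-1440u-1152. Dividing through by -288 gives the monic gcd u^2+5u+4.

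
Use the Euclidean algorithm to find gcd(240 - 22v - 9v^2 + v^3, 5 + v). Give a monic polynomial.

5 + v

Euclidean algorithm in ℚ[v]:
  v^3 - 9v^2 - 22v + 240 = (v^2 - 14v + 48)(v + 5) + (0)
The last nonzero remainder v + 5 is already monic.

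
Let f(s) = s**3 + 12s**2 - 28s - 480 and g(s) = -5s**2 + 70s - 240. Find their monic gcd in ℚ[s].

s - 6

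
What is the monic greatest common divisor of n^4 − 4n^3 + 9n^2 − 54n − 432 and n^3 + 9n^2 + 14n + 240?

n^2 − n + 24

By polynomial division,
  n^4 − 4n^3 + 9n^2 − 54n − 432 = (n − 13)(n^3 + 9n^2 + 14n + 240) + (112n^2 − 112n + 2688)
  n^3 + 9n^2 + 14n + 240 = ((1/112)n + 5/56)(112n^2 − 112n + 2688) + (0)
Last nonzero remainder: 112n^2 − 112n + 2688. Dividing through by 112 gives the monic gcd n^2 − n + 24.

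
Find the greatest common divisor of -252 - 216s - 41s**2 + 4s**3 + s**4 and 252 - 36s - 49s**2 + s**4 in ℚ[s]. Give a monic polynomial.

-126 - 45s + 2s**2 + s**3

Euclidean algorithm in ℚ[s]:
  s**4 + 4s**3 - 41s**2 - 216s - 252 = (s**4 - 49s**2 - 36s + 252) + (4s**3 + 8s**2 - 180s - 504)
  s**4 - 49s**2 - 36s + 252 = ((1/4)s - 1/2)(4s**3 + 8s**2 - 180s - 504) + (0)
Last nonzero remainder: 4s**3 + 8s**2 - 180s - 504. Dividing through by 4 gives the monic gcd s**3 + 2s**2 - 45s - 126.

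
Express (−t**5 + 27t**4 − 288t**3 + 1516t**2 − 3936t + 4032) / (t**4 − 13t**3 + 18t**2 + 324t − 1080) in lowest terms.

Euclidean algorithm in ℚ[t]:
  −t**5 + 27t**4 − 288t**3 + 1516t**2 − 3936t + 4032 = (−t + 14)(t**4 − 13t**3 + 18t**2 + 324t − 1080) + (−88t**3 + 1588t**2 − 9552t + 19152)
  t**4 − 13t**3 + 18t**2 + 324t − 1080 = (−(1/88)t − 111/1936)(−88t**3 + 1588t**2 − 9552t + 19152) + ((243/484)t**2 − (729/121)t + 2187/121)
  −88t**3 + 1588t**2 − 9552t + 19152 = (−(42592/243)t + 257488/243)((243/484)t**2 − (729/121)t + 2187/121) + (0)
Last nonzero remainder: (243/484)t**2 − (729/121)t + 2187/121. Dividing through by 243/484 gives the monic gcd t**2 − 12t + 36.
Cancel t**2 − 12t + 36 from numerator and denominator to get the reduced form.

(−t**3 + 15t**2 − 72t + 112)/(t**2 − t − 30)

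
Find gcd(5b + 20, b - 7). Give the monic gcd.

1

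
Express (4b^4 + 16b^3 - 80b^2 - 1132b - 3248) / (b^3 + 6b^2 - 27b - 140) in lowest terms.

(4b^3 - 80b - 812)/(b^2 + 2b - 35)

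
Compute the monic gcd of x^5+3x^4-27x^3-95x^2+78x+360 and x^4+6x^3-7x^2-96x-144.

x^3+10x^2+33x+36

Euclidean algorithm in ℚ[x]:
  x^5+3x^4-27x^3-95x^2+78x+360 = (x-3)(x^4+6x^3-7x^2-96x-144) + (-2x^3-20x^2-66x-72)
  x^4+6x^3-7x^2-96x-144 = (-(1/2)x+2)(-2x^3-20x^2-66x-72) + (0)
Last nonzero remainder: -2x^3-20x^2-66x-72. Dividing through by -2 gives the monic gcd x^3+10x^2+33x+36.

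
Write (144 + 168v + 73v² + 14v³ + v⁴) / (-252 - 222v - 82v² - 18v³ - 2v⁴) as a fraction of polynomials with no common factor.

(-16 - 8v - v²)/(28 + 6v + 2v²)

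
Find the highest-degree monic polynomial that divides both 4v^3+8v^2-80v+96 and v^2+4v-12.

Euclidean algorithm in ℚ[v]:
  4v^3+8v^2-80v+96 = (4v-8)(v^2+4v-12) + (0)
The last nonzero remainder v^2+4v-12 is already monic.

v^2+4v-12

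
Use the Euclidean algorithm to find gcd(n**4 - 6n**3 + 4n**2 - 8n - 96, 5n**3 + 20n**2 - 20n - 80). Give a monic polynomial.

n + 2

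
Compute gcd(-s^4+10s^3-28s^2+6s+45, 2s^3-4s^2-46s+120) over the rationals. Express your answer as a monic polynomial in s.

s-3

Repeated division with remainder:
  -s^4+10s^3-28s^2+6s+45 = (-(1/2)s+4)(2s^3-4s^2-46s+120) + (-35s^2+250s-435)
  2s^3-4s^2-46s+120 = (-(2/35)s-72/245)(-35s^2+250s-435) + ((128/49)s-384/49)
  -35s^2+250s-435 = (-(1715/128)s+7105/128)((128/49)s-384/49) + (0)
Last nonzero remainder: (128/49)s-384/49. Dividing through by 128/49 gives the monic gcd s-3.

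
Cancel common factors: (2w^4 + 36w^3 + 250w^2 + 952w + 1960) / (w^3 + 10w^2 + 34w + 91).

Euclidean algorithm in ℚ[w]:
  2w^4 + 36w^3 + 250w^2 + 952w + 1960 = (2w + 16)(w^3 + 10w^2 + 34w + 91) + (22w^2 + 226w + 504)
  w^3 + 10w^2 + 34w + 91 = ((1/22)w − 3/242)(22w^2 + 226w + 504) + ((1681/121)w + 11767/121)
  22w^2 + 226w + 504 = ((2662/1681)w + 8712/1681)((1681/121)w + 11767/121) + (0)
Last nonzero remainder: (1681/121)w + 11767/121. Dividing through by 1681/121 gives the monic gcd w + 7.
Cancel w + 7 from numerator and denominator to get the reduced form.

(2w^3 + 22w^2 + 96w + 280)/(w^2 + 3w + 13)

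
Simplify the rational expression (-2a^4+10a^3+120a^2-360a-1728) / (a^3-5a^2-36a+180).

Euclidean algorithm in ℚ[a]:
  -2a^4+10a^3+120a^2-360a-1728 = (-2a)(a^3-5a^2-36a+180) + (48a^2-1728)
  a^3-5a^2-36a+180 = ((1/48)a-5/48)(48a^2-1728) + (0)
Last nonzero remainder: 48a^2-1728. Dividing through by 48 gives the monic gcd a^2-36.
Cancel a^2-36 from numerator and denominator to get the reduced form.

(-2a^2+10a+48)/(a-5)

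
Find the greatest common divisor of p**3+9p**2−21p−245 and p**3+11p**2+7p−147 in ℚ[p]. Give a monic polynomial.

By polynomial division,
  p**3+9p**2−21p−245 = (p**3+11p**2+7p−147) + (−2p**2−28p−98)
  p**3+11p**2+7p−147 = (−(1/2)p+3/2)(−2p**2−28p−98) + (0)
Last nonzero remainder: −2p**2−28p−98. Dividing through by −2 gives the monic gcd p**2+14p+49.

p**2+14p+49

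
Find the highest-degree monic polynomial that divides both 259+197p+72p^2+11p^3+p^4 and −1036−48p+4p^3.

Apply the Euclidean algorithm:
  p^4+11p^3+72p^2+197p+259 = ((1/4)p+11/4)(4p^3−48p−1036) + (84p^2+588p+3108)
  4p^3−48p−1036 = ((1/21)p−1/3)(84p^2+588p+3108) + (0)
Last nonzero remainder: 84p^2+588p+3108. Dividing through by 84 gives the monic gcd p^2+7p+37.

37+7p+p^2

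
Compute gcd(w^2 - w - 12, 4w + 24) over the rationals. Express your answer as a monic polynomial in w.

1

By polynomial division,
  w^2 - w - 12 = ((1/4)w - 7/4)(4w + 24) + (30)
  4w + 24 = ((2/15)w + 4/5)(30) + (0)
The last nonzero remainder is the constant 30, so the polynomials are coprime and gcd = 1.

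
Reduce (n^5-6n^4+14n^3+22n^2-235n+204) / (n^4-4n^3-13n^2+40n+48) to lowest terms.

(n^3-5n^2+21n-17)/(n^2-3n-4)

Apply the Euclidean algorithm:
  n^5-6n^4+14n^3+22n^2-235n+204 = (n-2)(n^4-4n^3-13n^2+40n+48) + (19n^3-44n^2-203n+300)
  n^4-4n^3-13n^2+40n+48 = ((1/19)n-32/361)(19n^3-44n^2-203n+300) + (-(2244/361)n^2+(2244/361)n+26928/361)
  19n^3-44n^2-203n+300 = (-(6859/2244)n+9025/2244)(-(2244/361)n^2+(2244/361)n+26928/361) + (0)
Last nonzero remainder: -(2244/361)n^2+(2244/361)n+26928/361. Dividing through by -2244/361 gives the monic gcd n^2-n-12.
Cancel n^2-n-12 from numerator and denominator to get the reduced form.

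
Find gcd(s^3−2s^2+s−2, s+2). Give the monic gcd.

1

Euclidean algorithm in ℚ[s]:
  s^3−2s^2+s−2 = (s^2−4s+9)(s+2) + (−20)
  s+2 = (−(1/20)s−1/10)(−20) + (0)
The last nonzero remainder is the constant −20, so the polynomials are coprime and gcd = 1.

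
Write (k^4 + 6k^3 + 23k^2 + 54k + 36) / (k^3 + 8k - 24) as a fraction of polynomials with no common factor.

By polynomial division,
  k^4 + 6k^3 + 23k^2 + 54k + 36 = (k + 6)(k^3 + 8k - 24) + (15k^2 + 30k + 180)
  k^3 + 8k - 24 = ((1/15)k - 2/15)(15k^2 + 30k + 180) + (0)
Last nonzero remainder: 15k^2 + 30k + 180. Dividing through by 15 gives the monic gcd k^2 + 2k + 12.
Cancel k^2 + 2k + 12 from numerator and denominator to get the reduced form.

(k^2 + 4k + 3)/(k - 2)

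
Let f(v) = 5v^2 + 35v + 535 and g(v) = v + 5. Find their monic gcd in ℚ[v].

1

By polynomial division,
  5v^2 + 35v + 535 = (5v + 10)(v + 5) + (485)
  v + 5 = ((1/485)v + 1/97)(485) + (0)
The last nonzero remainder is the constant 485, so the polynomials are coprime and gcd = 1.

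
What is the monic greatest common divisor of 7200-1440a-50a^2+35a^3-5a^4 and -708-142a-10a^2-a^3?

6+a

Euclidean algorithm in ℚ[a]:
  -5a^4+35a^3-50a^2-1440a+7200 = (5a-85)(-a^3-10a^2-142a-708) + (-190a^2-9970a-52980)
  -a^3-10a^2-142a-708 = ((1/190)a-807/3610)(-190a^2-9970a-52980) + (-(755179/361)a-4531074/361)
  -190a^2-9970a-52980 = ((68590/755179)a+3187630/755179)(-(755179/361)a-4531074/361) + (0)
Last nonzero remainder: -(755179/361)a-4531074/361. Dividing through by -755179/361 gives the monic gcd a+6.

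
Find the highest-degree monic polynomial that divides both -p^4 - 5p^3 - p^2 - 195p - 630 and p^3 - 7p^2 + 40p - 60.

p^2 - 5p + 30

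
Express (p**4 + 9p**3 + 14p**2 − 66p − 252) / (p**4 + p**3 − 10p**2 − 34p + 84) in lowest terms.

(p + 6)/(p − 2)

Euclidean algorithm in ℚ[p]:
  p**4 + 9p**3 + 14p**2 − 66p − 252 = (p**4 + p**3 − 10p**2 − 34p + 84) + (8p**3 + 24p**2 − 32p − 336)
  p**4 + p**3 − 10p**2 − 34p + 84 = ((1/8)p − 1/4)(8p**3 + 24p**2 − 32p − 336) + (0)
Last nonzero remainder: 8p**3 + 24p**2 − 32p − 336. Dividing through by 8 gives the monic gcd p**3 + 3p**2 − 4p − 42.
Cancel p**3 + 3p**2 − 4p − 42 from numerator and denominator to get the reduced form.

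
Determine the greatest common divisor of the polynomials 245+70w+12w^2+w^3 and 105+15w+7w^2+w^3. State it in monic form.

Euclidean algorithm in ℚ[w]:
  w^3+12w^2+70w+245 = (w^3+7w^2+15w+105) + (5w^2+55w+140)
  w^3+7w^2+15w+105 = ((1/5)w-4/5)(5w^2+55w+140) + (31w+217)
  5w^2+55w+140 = ((5/31)w+20/31)(31w+217) + (0)
Last nonzero remainder: 31w+217. Dividing through by 31 gives the monic gcd w+7.

7+w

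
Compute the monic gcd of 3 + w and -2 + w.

1

Repeated division with remainder:
  w + 3 = (w - 2) + (5)
  w - 2 = ((1/5)w - 2/5)(5) + (0)
The last nonzero remainder is the constant 5, so the polynomials are coprime and gcd = 1.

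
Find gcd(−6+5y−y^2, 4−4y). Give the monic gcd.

1

Repeated division with remainder:
  −y^2+5y−6 = ((1/4)y−1)(−4y+4) + (−2)
  −4y+4 = (2y−2)(−2) + (0)
The last nonzero remainder is the constant −2, so the polynomials are coprime and gcd = 1.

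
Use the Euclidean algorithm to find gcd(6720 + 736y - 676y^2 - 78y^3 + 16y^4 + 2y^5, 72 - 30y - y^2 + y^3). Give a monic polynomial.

-24 + 2y + y^2

Euclidean algorithm in ℚ[y]:
  2y^5 + 16y^4 - 78y^3 - 676y^2 + 736y + 6720 = (2y^2 + 18y)(y^3 - y^2 - 30y + 72) + (-280y^2 - 560y + 6720)
  y^3 - y^2 - 30y + 72 = (-(1/280)y + 3/280)(-280y^2 - 560y + 6720) + (0)
Last nonzero remainder: -280y^2 - 560y + 6720. Dividing through by -280 gives the monic gcd y^2 + 2y - 24.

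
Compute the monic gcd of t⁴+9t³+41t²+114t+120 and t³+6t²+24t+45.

t²+3t+15

Apply the Euclidean algorithm:
  t⁴+9t³+41t²+114t+120 = (t+3)(t³+6t²+24t+45) + (-t²-3t-15)
  t³+6t²+24t+45 = (-t-3)(-t²-3t-15) + (0)
Last nonzero remainder: -t²-3t-15. Dividing through by -1 gives the monic gcd t²+3t+15.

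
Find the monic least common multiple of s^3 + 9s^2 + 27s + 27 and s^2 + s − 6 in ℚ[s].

s^4 + 7s^3 + 9s^2 − 27s − 54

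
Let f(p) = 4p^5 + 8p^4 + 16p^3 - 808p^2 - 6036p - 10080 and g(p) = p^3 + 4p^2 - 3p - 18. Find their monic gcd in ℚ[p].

Repeated division with remainder:
  4p^5 + 8p^4 + 16p^3 - 808p^2 - 6036p - 10080 = (4p^2 - 8p + 60)(p^3 + 4p^2 - 3p - 18) + (-1000p^2 - 6000p - 9000)
  p^3 + 4p^2 - 3p - 18 = (-(1/1000)p + 1/500)(-1000p^2 - 6000p - 9000) + (0)
Last nonzero remainder: -1000p^2 - 6000p - 9000. Dividing through by -1000 gives the monic gcd p^2 + 6p + 9.

p^2 + 6p + 9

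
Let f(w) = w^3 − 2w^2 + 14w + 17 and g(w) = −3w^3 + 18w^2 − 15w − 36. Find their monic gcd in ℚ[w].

By polynomial division,
  w^3 − 2w^2 + 14w + 17 = (−1/3)(−3w^3 + 18w^2 − 15w − 36) + (4w^2 + 9w + 5)
  −3w^3 + 18w^2 − 15w − 36 = (−(3/4)w + 99/16)(4w^2 + 9w + 5) + (−(1071/16)w − 1071/16)
  4w^2 + 9w + 5 = (−(64/1071)w − 80/1071)(−(1071/16)w − 1071/16) + (0)
Last nonzero remainder: −(1071/16)w − 1071/16. Dividing through by −1071/16 gives the monic gcd w + 1.

w + 1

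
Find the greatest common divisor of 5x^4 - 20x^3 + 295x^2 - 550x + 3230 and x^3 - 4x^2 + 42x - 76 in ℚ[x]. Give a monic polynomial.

Euclidean algorithm in ℚ[x]:
  5x^4 - 20x^3 + 295x^2 - 550x + 3230 = (5x)(x^3 - 4x^2 + 42x - 76) + (85x^2 - 170x + 3230)
  x^3 - 4x^2 + 42x - 76 = ((1/85)x - 2/85)(85x^2 - 170x + 3230) + (0)
Last nonzero remainder: 85x^2 - 170x + 3230. Dividing through by 85 gives the monic gcd x^2 - 2x + 38.

x^2 - 2x + 38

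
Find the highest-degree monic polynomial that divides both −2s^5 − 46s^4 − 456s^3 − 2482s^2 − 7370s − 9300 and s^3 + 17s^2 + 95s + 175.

By polynomial division,
  −2s^5 − 46s^4 − 456s^3 − 2482s^2 − 7370s − 9300 = (−2s^2 − 12s − 62)(s^3 + 17s^2 + 95s + 175) + (62s^2 + 620s + 1550)
  s^3 + 17s^2 + 95s + 175 = ((1/62)s + 7/62)(62s^2 + 620s + 1550) + (0)
Last nonzero remainder: 62s^2 + 620s + 1550. Dividing through by 62 gives the monic gcd s^2 + 10s + 25.

s^2 + 10s + 25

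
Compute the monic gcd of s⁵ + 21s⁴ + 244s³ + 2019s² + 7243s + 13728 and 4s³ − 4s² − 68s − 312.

Euclidean algorithm in ℚ[s]:
  s⁵ + 21s⁴ + 244s³ + 2019s² + 7243s + 13728 = ((1/4)s² + (11/2)s + 283/4)(4s³ − 4s² − 68s − 312) + (2754s² + 13770s + 35802)
  4s³ − 4s² − 68s − 312 = ((2/1377)s − 4/459)(2754s² + 13770s + 35802) + (0)
Last nonzero remainder: 2754s² + 13770s + 35802. Dividing through by 2754 gives the monic gcd s² + 5s + 13.

s² + 5s + 13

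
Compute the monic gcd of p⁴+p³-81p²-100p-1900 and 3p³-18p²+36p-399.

p²+p+19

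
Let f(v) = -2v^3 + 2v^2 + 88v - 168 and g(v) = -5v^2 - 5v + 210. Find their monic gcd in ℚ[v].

v^2 + v - 42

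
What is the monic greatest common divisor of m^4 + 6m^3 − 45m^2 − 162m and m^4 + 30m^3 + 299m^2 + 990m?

m^2 + 9m

By polynomial division,
  m^4 + 6m^3 − 45m^2 − 162m = (m^4 + 30m^3 + 299m^2 + 990m) + (−24m^3 − 344m^2 − 1152m)
  m^4 + 30m^3 + 299m^2 + 990m = (−(1/24)m − 47/72)(−24m^3 − 344m^2 − 1152m) + ((238/9)m^2 + 238m)
  −24m^3 − 344m^2 − 1152m = (−(108/119)m − 576/119)((238/9)m^2 + 238m) + (0)
Last nonzero remainder: (238/9)m^2 + 238m. Dividing through by 238/9 gives the monic gcd m^2 + 9m.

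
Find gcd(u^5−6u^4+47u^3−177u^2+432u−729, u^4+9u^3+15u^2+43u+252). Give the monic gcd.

u^2−2u+9

Euclidean algorithm in ℚ[u]:
  u^5−6u^4+47u^3−177u^2+432u−729 = (u−15)(u^4+9u^3+15u^2+43u+252) + (167u^3+5u^2+825u+3051)
  u^4+9u^3+15u^2+43u+252 = ((1/167)u+1498/27889)(167u^3+5u^2+825u+3051) + ((273070/27889)u^2−(546140/27889)u+2457630/27889)
  167u^3+5u^2+825u+3051 = ((4657463/273070)u+9454371/273070)((273070/27889)u^2−(546140/27889)u+2457630/27889) + (0)
Last nonzero remainder: (273070/27889)u^2−(546140/27889)u+2457630/27889. Dividing through by 273070/27889 gives the monic gcd u^2−2u+9.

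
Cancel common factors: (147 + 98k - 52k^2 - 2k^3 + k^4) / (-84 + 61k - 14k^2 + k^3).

By polynomial division,
  k^4 - 2k^3 - 52k^2 + 98k + 147 = (k + 12)(k^3 - 14k^2 + 61k - 84) + (55k^2 - 550k + 1155)
  k^3 - 14k^2 + 61k - 84 = ((1/55)k - 4/55)(55k^2 - 550k + 1155) + (0)
Last nonzero remainder: 55k^2 - 550k + 1155. Dividing through by 55 gives the monic gcd k^2 - 10k + 21.
Cancel k^2 - 10k + 21 from numerator and denominator to get the reduced form.

(7 + 8k + k^2)/(-4 + k)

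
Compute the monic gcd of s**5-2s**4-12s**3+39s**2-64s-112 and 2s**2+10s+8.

s**2+5s+4

By polynomial division,
  s**5-2s**4-12s**3+39s**2-64s-112 = ((1/2)s**3-(7/2)s**2+(19/2)s-14)(2s**2+10s+8) + (0)
Last nonzero remainder: 2s**2+10s+8. Dividing through by 2 gives the monic gcd s**2+5s+4.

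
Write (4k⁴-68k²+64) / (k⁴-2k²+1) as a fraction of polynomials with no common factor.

Apply the Euclidean algorithm:
  4k⁴-68k²+64 = (4)(k⁴-2k²+1) + (-60k²+60)
  k⁴-2k²+1 = (-(1/60)k²+1/60)(-60k²+60) + (0)
Last nonzero remainder: -60k²+60. Dividing through by -60 gives the monic gcd k²-1.
Cancel k²-1 from numerator and denominator to get the reduced form.

(4k²-64)/(k²-1)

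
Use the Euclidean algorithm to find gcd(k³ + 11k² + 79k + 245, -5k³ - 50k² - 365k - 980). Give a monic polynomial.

Repeated division with remainder:
  k³ + 11k² + 79k + 245 = (-1/5)(-5k³ - 50k² - 365k - 980) + (k² + 6k + 49)
  -5k³ - 50k² - 365k - 980 = (-5k - 20)(k² + 6k + 49) + (0)
The last nonzero remainder k² + 6k + 49 is already monic.

k² + 6k + 49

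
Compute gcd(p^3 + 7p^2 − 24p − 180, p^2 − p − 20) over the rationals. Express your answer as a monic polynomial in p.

p − 5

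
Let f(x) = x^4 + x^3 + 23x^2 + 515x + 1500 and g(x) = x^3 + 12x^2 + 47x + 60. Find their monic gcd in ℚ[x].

x^2 + 9x + 20

Euclidean algorithm in ℚ[x]:
  x^4 + x^3 + 23x^2 + 515x + 1500 = (x - 11)(x^3 + 12x^2 + 47x + 60) + (108x^2 + 972x + 2160)
  x^3 + 12x^2 + 47x + 60 = ((1/108)x + 1/36)(108x^2 + 972x + 2160) + (0)
Last nonzero remainder: 108x^2 + 972x + 2160. Dividing through by 108 gives the monic gcd x^2 + 9x + 20.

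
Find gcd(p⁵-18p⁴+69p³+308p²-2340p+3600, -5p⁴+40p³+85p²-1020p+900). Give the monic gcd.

p²-p-30

Apply the Euclidean algorithm:
  p⁵-18p⁴+69p³+308p²-2340p+3600 = (-(1/5)p+2)(-5p⁴+40p³+85p²-1020p+900) + (6p³-66p²-120p+1800)
  -5p⁴+40p³+85p²-1020p+900 = (-(5/6)p-5/2)(6p³-66p²-120p+1800) + (-180p²+180p+5400)
  6p³-66p²-120p+1800 = (-(1/30)p+1/3)(-180p²+180p+5400) + (0)
Last nonzero remainder: -180p²+180p+5400. Dividing through by -180 gives the monic gcd p²-p-30.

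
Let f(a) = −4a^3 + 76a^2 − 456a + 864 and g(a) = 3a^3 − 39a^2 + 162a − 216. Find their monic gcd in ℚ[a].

a^2 − 10a + 24

Apply the Euclidean algorithm:
  −4a^3 + 76a^2 − 456a + 864 = (−4/3)(3a^3 − 39a^2 + 162a − 216) + (24a^2 − 240a + 576)
  3a^3 − 39a^2 + 162a − 216 = ((1/8)a − 3/8)(24a^2 − 240a + 576) + (0)
Last nonzero remainder: 24a^2 − 240a + 576. Dividing through by 24 gives the monic gcd a^2 − 10a + 24.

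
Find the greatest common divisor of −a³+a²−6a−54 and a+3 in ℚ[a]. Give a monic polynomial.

By polynomial division,
  −a³+a²−6a−54 = (−a²+4a−18)(a+3) + (0)
The last nonzero remainder a+3 is already monic.

a+3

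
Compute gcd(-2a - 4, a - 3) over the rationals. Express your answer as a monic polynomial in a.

1

Repeated division with remainder:
  -2a - 4 = (-2)(a - 3) + (-10)
  a - 3 = (-(1/10)a + 3/10)(-10) + (0)
The last nonzero remainder is the constant -10, so the polynomials are coprime and gcd = 1.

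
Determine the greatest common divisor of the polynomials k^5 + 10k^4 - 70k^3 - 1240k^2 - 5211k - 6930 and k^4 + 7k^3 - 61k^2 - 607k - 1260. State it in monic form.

By polynomial division,
  k^5 + 10k^4 - 70k^3 - 1240k^2 - 5211k - 6930 = (k + 3)(k^4 + 7k^3 - 61k^2 - 607k - 1260) + (-30k^3 - 450k^2 - 2130k - 3150)
  k^4 + 7k^3 - 61k^2 - 607k - 1260 = (-(1/30)k + 4/15)(-30k^3 - 450k^2 - 2130k - 3150) + (-12k^2 - 144k - 420)
  -30k^3 - 450k^2 - 2130k - 3150 = ((5/2)k + 15/2)(-12k^2 - 144k - 420) + (0)
Last nonzero remainder: -12k^2 - 144k - 420. Dividing through by -12 gives the monic gcd k^2 + 12k + 35.

k^2 + 12k + 35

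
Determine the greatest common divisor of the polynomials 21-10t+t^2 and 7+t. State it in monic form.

Repeated division with remainder:
  t^2-10t+21 = (t-17)(t+7) + (140)
  t+7 = ((1/140)t+1/20)(140) + (0)
The last nonzero remainder is the constant 140, so the polynomials are coprime and gcd = 1.

1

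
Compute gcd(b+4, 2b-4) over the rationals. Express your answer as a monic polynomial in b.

Euclidean algorithm in ℚ[b]:
  b+4 = (1/2)(2b-4) + (6)
  2b-4 = ((1/3)b-2/3)(6) + (0)
The last nonzero remainder is the constant 6, so the polynomials are coprime and gcd = 1.

1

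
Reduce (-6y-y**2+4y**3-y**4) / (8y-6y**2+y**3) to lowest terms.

(3+2y-y**2)/(-4+y)

Apply the Euclidean algorithm:
  -y**4+4y**3-y**2-6y = (-y-2)(y**3-6y**2+8y) + (-5y**2+10y)
  y**3-6y**2+8y = (-(1/5)y+4/5)(-5y**2+10y) + (0)
Last nonzero remainder: -5y**2+10y. Dividing through by -5 gives the monic gcd y**2-2y.
Cancel y**2-2y from numerator and denominator to get the reduced form.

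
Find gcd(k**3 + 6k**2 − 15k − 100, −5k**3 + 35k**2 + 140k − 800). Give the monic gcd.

k**2 + k − 20

Repeated division with remainder:
  k**3 + 6k**2 − 15k − 100 = (−1/5)(−5k**3 + 35k**2 + 140k − 800) + (13k**2 + 13k − 260)
  −5k**3 + 35k**2 + 140k − 800 = (−(5/13)k + 40/13)(13k**2 + 13k − 260) + (0)
Last nonzero remainder: 13k**2 + 13k − 260. Dividing through by 13 gives the monic gcd k**2 + k − 20.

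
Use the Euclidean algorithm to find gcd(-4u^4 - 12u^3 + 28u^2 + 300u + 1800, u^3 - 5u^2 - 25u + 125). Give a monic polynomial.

u^2 - 25

Euclidean algorithm in ℚ[u]:
  -4u^4 - 12u^3 + 28u^2 + 300u + 1800 = (-4u - 32)(u^3 - 5u^2 - 25u + 125) + (-232u^2 + 5800)
  u^3 - 5u^2 - 25u + 125 = (-(1/232)u + 5/232)(-232u^2 + 5800) + (0)
Last nonzero remainder: -232u^2 + 5800. Dividing through by -232 gives the monic gcd u^2 - 25.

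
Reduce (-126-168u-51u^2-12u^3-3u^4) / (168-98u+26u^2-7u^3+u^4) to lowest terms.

By polynomial division,
  -3u^4-12u^3-51u^2-168u-126 = (-3)(u^4-7u^3+26u^2-98u+168) + (-33u^3+27u^2-462u+378)
  u^4-7u^3+26u^2-98u+168 = (-(1/33)u+68/363)(-33u^3+27u^2-462u+378) + ((840/121)u^2+11760/121)
  -33u^3+27u^2-462u+378 = (-(1331/280)u+1089/280)((840/121)u^2+11760/121) + (0)
Last nonzero remainder: (840/121)u^2+11760/121. Dividing through by 840/121 gives the monic gcd u^2+14.
Cancel u^2+14 from numerator and denominator to get the reduced form.

(-9-12u-3u^2)/(12-7u+u^2)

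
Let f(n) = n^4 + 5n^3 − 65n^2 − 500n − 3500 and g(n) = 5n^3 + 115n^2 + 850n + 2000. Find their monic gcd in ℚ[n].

n + 10

By polynomial division,
  n^4 + 5n^3 − 65n^2 − 500n − 3500 = ((1/5)n − 18/5)(5n^3 + 115n^2 + 850n + 2000) + (179n^2 + 2160n + 3700)
  5n^3 + 115n^2 + 850n + 2000 = ((5/179)n + 9785/32041)(179n^2 + 2160n + 3700) + ((2787750/32041)n + 27877500/32041)
  179n^2 + 2160n + 3700 = ((5735339/2787750)n + 1185517/278775)((2787750/32041)n + 27877500/32041) + (0)
Last nonzero remainder: (2787750/32041)n + 27877500/32041. Dividing through by 2787750/32041 gives the monic gcd n + 10.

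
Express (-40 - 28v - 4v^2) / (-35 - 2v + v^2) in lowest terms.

(-8 - 4v)/(-7 + v)

Apply the Euclidean algorithm:
  -4v^2 - 28v - 40 = (-4)(v^2 - 2v - 35) + (-36v - 180)
  v^2 - 2v - 35 = (-(1/36)v + 7/36)(-36v - 180) + (0)
Last nonzero remainder: -36v - 180. Dividing through by -36 gives the monic gcd v + 5.
Cancel v + 5 from numerator and denominator to get the reduced form.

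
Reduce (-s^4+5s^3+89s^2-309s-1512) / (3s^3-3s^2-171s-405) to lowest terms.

(-s^2-s+56)/(3s+15)

Repeated division with remainder:
  -s^4+5s^3+89s^2-309s-1512 = (-(1/3)s+4/3)(3s^3-3s^2-171s-405) + (36s^2-216s-972)
  3s^3-3s^2-171s-405 = ((1/12)s+5/12)(36s^2-216s-972) + (0)
Last nonzero remainder: 36s^2-216s-972. Dividing through by 36 gives the monic gcd s^2-6s-27.
Cancel s^2-6s-27 from numerator and denominator to get the reduced form.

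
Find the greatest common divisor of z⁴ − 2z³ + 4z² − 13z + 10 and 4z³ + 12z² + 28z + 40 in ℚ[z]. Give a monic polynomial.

By polynomial division,
  z⁴ − 2z³ + 4z² − 13z + 10 = ((1/4)z − 5/4)(4z³ + 12z² + 28z + 40) + (12z² + 12z + 60)
  4z³ + 12z² + 28z + 40 = ((1/3)z + 2/3)(12z² + 12z + 60) + (0)
Last nonzero remainder: 12z² + 12z + 60. Dividing through by 12 gives the monic gcd z² + z + 5.

z² + z + 5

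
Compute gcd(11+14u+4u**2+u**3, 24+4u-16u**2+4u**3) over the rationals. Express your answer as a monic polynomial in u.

Apply the Euclidean algorithm:
  u**3+4u**2+14u+11 = (1/4)(4u**3-16u**2+4u+24) + (8u**2+13u+5)
  4u**3-16u**2+4u+24 = ((1/2)u-45/16)(8u**2+13u+5) + ((609/16)u+609/16)
  8u**2+13u+5 = ((128/609)u+80/609)((609/16)u+609/16) + (0)
Last nonzero remainder: (609/16)u+609/16. Dividing through by 609/16 gives the monic gcd u+1.

1+u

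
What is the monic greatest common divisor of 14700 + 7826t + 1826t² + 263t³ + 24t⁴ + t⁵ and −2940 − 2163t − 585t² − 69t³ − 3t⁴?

Euclidean algorithm in ℚ[t]:
  t⁵ + 24t⁴ + 263t³ + 1826t² + 7826t + 14700 = (−(1/3)t − 1/3)(−3t⁴ − 69t³ − 585t² − 2163t − 2940) + (45t³ + 910t² + 6125t + 13720)
  −3t⁴ − 69t³ − 585t² − 2163t − 2940 = (−(1/15)t − 5/27)(45t³ + 910t² + 6125t + 13720) + (−(220/27)t² − (3080/27)t − 10780/27)
  45t³ + 910t² + 6125t + 13720 = (−(243/44)t − 378/11)(−(220/27)t² − (3080/27)t − 10780/27) + (0)
Last nonzero remainder: −(220/27)t² − (3080/27)t − 10780/27. Dividing through by −220/27 gives the monic gcd t² + 14t + 49.

49 + 14t + t²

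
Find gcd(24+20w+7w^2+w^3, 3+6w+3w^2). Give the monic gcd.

1

By polynomial division,
  w^3+7w^2+20w+24 = ((1/3)w+5/3)(3w^2+6w+3) + (9w+19)
  3w^2+6w+3 = ((1/3)w-1/27)(9w+19) + (100/27)
  9w+19 = ((243/100)w+513/100)(100/27) + (0)
The last nonzero remainder is the constant 100/27, so the polynomials are coprime and gcd = 1.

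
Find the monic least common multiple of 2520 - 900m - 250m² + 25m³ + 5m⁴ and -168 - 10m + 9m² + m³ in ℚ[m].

-2016 + 1224m + 20m² - 70m³ + m⁴ + m⁵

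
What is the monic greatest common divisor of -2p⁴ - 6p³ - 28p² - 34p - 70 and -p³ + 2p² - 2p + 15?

p² + p + 5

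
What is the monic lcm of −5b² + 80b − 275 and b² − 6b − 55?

By polynomial division,
  −5b² + 80b − 275 = (−5)(b² − 6b − 55) + (50b − 550)
  b² − 6b − 55 = ((1/50)b + 1/10)(50b − 550) + (0)
Last nonzero remainder: 50b − 550. Dividing through by 50 gives the monic gcd b − 11.
Then lcm(f, g) = f·g / gcd(f, g); expanding and making the result monic gives the answer.

b³ − 11b² − 25b + 275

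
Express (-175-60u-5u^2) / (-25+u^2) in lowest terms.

Euclidean algorithm in ℚ[u]:
  -5u^2-60u-175 = (-5)(u^2-25) + (-60u-300)
  u^2-25 = (-(1/60)u+1/12)(-60u-300) + (0)
Last nonzero remainder: -60u-300. Dividing through by -60 gives the monic gcd u+5.
Cancel u+5 from numerator and denominator to get the reduced form.

(-35-5u)/(-5+u)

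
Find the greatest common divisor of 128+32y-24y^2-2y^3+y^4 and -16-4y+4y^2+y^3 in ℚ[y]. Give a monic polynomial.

8+6y+y^2

By polynomial division,
  y^4-2y^3-24y^2+32y+128 = (y-6)(y^3+4y^2-4y-16) + (4y^2+24y+32)
  y^3+4y^2-4y-16 = ((1/4)y-1/2)(4y^2+24y+32) + (0)
Last nonzero remainder: 4y^2+24y+32. Dividing through by 4 gives the monic gcd y^2+6y+8.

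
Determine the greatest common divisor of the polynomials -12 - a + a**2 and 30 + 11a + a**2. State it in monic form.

By polynomial division,
  a**2 - a - 12 = (a**2 + 11a + 30) + (-12a - 42)
  a**2 + 11a + 30 = (-(1/12)a - 5/8)(-12a - 42) + (15/4)
  -12a - 42 = (-(16/5)a - 56/5)(15/4) + (0)
The last nonzero remainder is the constant 15/4, so the polynomials are coprime and gcd = 1.

1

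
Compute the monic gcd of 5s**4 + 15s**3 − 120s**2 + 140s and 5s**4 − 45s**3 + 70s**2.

Repeated division with remainder:
  5s**4 + 15s**3 − 120s**2 + 140s = (5s**4 − 45s**3 + 70s**2) + (60s**3 − 190s**2 + 140s)
  5s**4 − 45s**3 + 70s**2 = ((1/12)s − 35/72)(60s**3 − 190s**2 + 140s) + (−(1225/36)s**2 + (1225/18)s)
  60s**3 − 190s**2 + 140s = (−(432/245)s + 72/35)(−(1225/36)s**2 + (1225/18)s) + (0)
Last nonzero remainder: −(1225/36)s**2 + (1225/18)s. Dividing through by −1225/36 gives the monic gcd s**2 − 2s.

s**2 − 2s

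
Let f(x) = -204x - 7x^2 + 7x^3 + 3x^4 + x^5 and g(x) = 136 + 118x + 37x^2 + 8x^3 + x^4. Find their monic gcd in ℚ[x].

68 + 25x + 6x^2 + x^3

By polynomial division,
  x^5 + 3x^4 + 7x^3 - 7x^2 - 204x = (x - 5)(x^4 + 8x^3 + 37x^2 + 118x + 136) + (10x^3 + 60x^2 + 250x + 680)
  x^4 + 8x^3 + 37x^2 + 118x + 136 = ((1/10)x + 1/5)(10x^3 + 60x^2 + 250x + 680) + (0)
Last nonzero remainder: 10x^3 + 60x^2 + 250x + 680. Dividing through by 10 gives the monic gcd x^3 + 6x^2 + 25x + 68.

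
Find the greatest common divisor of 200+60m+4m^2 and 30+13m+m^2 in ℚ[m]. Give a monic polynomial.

10+m

Euclidean algorithm in ℚ[m]:
  4m^2+60m+200 = (4)(m^2+13m+30) + (8m+80)
  m^2+13m+30 = ((1/8)m+3/8)(8m+80) + (0)
Last nonzero remainder: 8m+80. Dividing through by 8 gives the monic gcd m+10.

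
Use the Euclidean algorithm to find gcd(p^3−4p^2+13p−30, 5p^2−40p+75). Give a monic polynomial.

p−3

Apply the Euclidean algorithm:
  p^3−4p^2+13p−30 = ((1/5)p+4/5)(5p^2−40p+75) + (30p−90)
  5p^2−40p+75 = ((1/6)p−5/6)(30p−90) + (0)
Last nonzero remainder: 30p−90. Dividing through by 30 gives the monic gcd p−3.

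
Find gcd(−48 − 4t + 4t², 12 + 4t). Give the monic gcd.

3 + t

Apply the Euclidean algorithm:
  4t² − 4t − 48 = (t − 4)(4t + 12) + (0)
Last nonzero remainder: 4t + 12. Dividing through by 4 gives the monic gcd t + 3.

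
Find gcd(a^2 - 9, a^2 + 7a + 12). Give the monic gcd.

a + 3

Apply the Euclidean algorithm:
  a^2 - 9 = (a^2 + 7a + 12) + (-7a - 21)
  a^2 + 7a + 12 = (-(1/7)a - 4/7)(-7a - 21) + (0)
Last nonzero remainder: -7a - 21. Dividing through by -7 gives the monic gcd a + 3.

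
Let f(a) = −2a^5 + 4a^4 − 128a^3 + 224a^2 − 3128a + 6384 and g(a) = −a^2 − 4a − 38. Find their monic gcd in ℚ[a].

a^2 + 4a + 38

Apply the Euclidean algorithm:
  −2a^5 + 4a^4 − 128a^3 + 224a^2 − 3128a + 6384 = (2a^3 − 12a^2 + 100a − 168)(−a^2 − 4a − 38) + (0)
Last nonzero remainder: −a^2 − 4a − 38. Dividing through by −1 gives the monic gcd a^2 + 4a + 38.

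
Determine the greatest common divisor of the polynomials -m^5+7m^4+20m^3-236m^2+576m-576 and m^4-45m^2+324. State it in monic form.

Apply the Euclidean algorithm:
  -m^5+7m^4+20m^3-236m^2+576m-576 = (-m+7)(m^4-45m^2+324) + (-25m^3+79m^2+900m-2844)
  m^4-45m^2+324 = (-(1/25)m-79/625)(-25m^3+79m^2+900m-2844) + ((616/625)m^2-22176/625)
  -25m^3+79m^2+900m-2844 = (-(15625/616)m+49375/616)((616/625)m^2-22176/625) + (0)
Last nonzero remainder: (616/625)m^2-22176/625. Dividing through by 616/625 gives the monic gcd m^2-36.

m^2-36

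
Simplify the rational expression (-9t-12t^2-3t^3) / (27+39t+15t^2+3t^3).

(-3t-t^2)/(9+4t+t^2)

By polynomial division,
  -3t^3-12t^2-9t = (-1)(3t^3+15t^2+39t+27) + (3t^2+30t+27)
  3t^3+15t^2+39t+27 = (t-5)(3t^2+30t+27) + (162t+162)
  3t^2+30t+27 = ((1/54)t+1/6)(162t+162) + (0)
Last nonzero remainder: 162t+162. Dividing through by 162 gives the monic gcd t+1.
Cancel t+1 from numerator and denominator to get the reduced form.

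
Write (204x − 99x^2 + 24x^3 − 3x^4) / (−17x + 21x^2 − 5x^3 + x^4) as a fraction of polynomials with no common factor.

(12 − 3x)/(−1 + x)

Repeated division with remainder:
  −3x^4 + 24x^3 − 99x^2 + 204x = (−3)(x^4 − 5x^3 + 21x^2 − 17x) + (9x^3 − 36x^2 + 153x)
  x^4 − 5x^3 + 21x^2 − 17x = ((1/9)x − 1/9)(9x^3 − 36x^2 + 153x) + (0)
Last nonzero remainder: 9x^3 − 36x^2 + 153x. Dividing through by 9 gives the monic gcd x^3 − 4x^2 + 17x.
Cancel x^3 − 4x^2 + 17x from numerator and denominator to get the reduced form.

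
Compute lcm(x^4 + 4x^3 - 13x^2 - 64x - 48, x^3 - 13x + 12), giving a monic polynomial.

x^6 - 26x^4 + 169x^2 - 144

By polynomial division,
  x^4 + 4x^3 - 13x^2 - 64x - 48 = (x + 4)(x^3 - 13x + 12) + (-24x - 96)
  x^3 - 13x + 12 = (-(1/24)x^2 + (1/6)x - 1/8)(-24x - 96) + (0)
Last nonzero remainder: -24x - 96. Dividing through by -24 gives the monic gcd x + 4.
Then lcm(f, g) = f·g / gcd(f, g); expanding and making the result monic gives the answer.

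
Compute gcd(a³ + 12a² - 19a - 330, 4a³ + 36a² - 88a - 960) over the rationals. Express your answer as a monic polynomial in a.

By polynomial division,
  a³ + 12a² - 19a - 330 = (1/4)(4a³ + 36a² - 88a - 960) + (3a² + 3a - 90)
  4a³ + 36a² - 88a - 960 = ((4/3)a + 32/3)(3a² + 3a - 90) + (0)
Last nonzero remainder: 3a² + 3a - 90. Dividing through by 3 gives the monic gcd a² + a - 30.

a² + a - 30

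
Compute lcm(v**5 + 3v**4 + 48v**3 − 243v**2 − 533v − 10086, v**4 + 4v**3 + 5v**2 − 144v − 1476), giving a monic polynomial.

Apply the Euclidean algorithm:
  v**5 + 3v**4 + 48v**3 − 243v**2 − 533v − 10086 = (v − 1)(v**4 + 4v**3 + 5v**2 − 144v − 1476) + (47v**3 − 94v**2 + 799v − 11562)
  v**4 + 4v**3 + 5v**2 − 144v − 1476 = ((1/47)v + 6/47)(47v**3 − 94v**2 + 799v − 11562) + (0)
Last nonzero remainder: 47v**3 − 94v**2 + 799v − 11562. Dividing through by 47 gives the monic gcd v**3 − 2v**2 + 17v − 246.
Then lcm(f, g) = f·g / gcd(f, g); expanding and making the result monic gives the answer.

v**6 + 9v**5 + 66v**4 + 45v**3 − 1991v**2 − 13284v − 60516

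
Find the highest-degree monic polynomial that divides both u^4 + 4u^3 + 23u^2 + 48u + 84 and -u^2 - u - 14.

u^2 + u + 14

Euclidean algorithm in ℚ[u]:
  u^4 + 4u^3 + 23u^2 + 48u + 84 = (-u^2 - 3u - 6)(-u^2 - u - 14) + (0)
Last nonzero remainder: -u^2 - u - 14. Dividing through by -1 gives the monic gcd u^2 + u + 14.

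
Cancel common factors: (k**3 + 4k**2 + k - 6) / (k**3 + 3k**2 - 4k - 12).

(k - 1)/(k - 2)

Repeated division with remainder:
  k**3 + 4k**2 + k - 6 = (k**3 + 3k**2 - 4k - 12) + (k**2 + 5k + 6)
  k**3 + 3k**2 - 4k - 12 = (k - 2)(k**2 + 5k + 6) + (0)
The last nonzero remainder k**2 + 5k + 6 is already monic.
Cancel k**2 + 5k + 6 from numerator and denominator to get the reduced form.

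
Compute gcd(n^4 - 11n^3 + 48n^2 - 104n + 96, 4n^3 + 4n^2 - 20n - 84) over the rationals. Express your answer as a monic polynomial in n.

Euclidean algorithm in ℚ[n]:
  n^4 - 11n^3 + 48n^2 - 104n + 96 = ((1/4)n - 3)(4n^3 + 4n^2 - 20n - 84) + (65n^2 - 143n - 156)
  4n^3 + 4n^2 - 20n - 84 = ((4/65)n + 64/325)(65n^2 - 143n - 156) + ((444/25)n - 1332/25)
  65n^2 - 143n - 156 = ((1625/444)n + 325/111)((444/25)n - 1332/25) + (0)
Last nonzero remainder: (444/25)n - 1332/25. Dividing through by 444/25 gives the monic gcd n - 3.

n - 3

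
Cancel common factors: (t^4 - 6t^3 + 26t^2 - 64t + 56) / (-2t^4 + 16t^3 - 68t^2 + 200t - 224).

(-t + 2)/(2t - 8)

Repeated division with remainder:
  t^4 - 6t^3 + 26t^2 - 64t + 56 = (-1/2)(-2t^4 + 16t^3 - 68t^2 + 200t - 224) + (2t^3 - 8t^2 + 36t - 56)
  -2t^4 + 16t^3 - 68t^2 + 200t - 224 = (-t + 4)(2t^3 - 8t^2 + 36t - 56) + (0)
Last nonzero remainder: 2t^3 - 8t^2 + 36t - 56. Dividing through by 2 gives the monic gcd t^3 - 4t^2 + 18t - 28.
Cancel t^3 - 4t^2 + 18t - 28 from numerator and denominator to get the reduced form.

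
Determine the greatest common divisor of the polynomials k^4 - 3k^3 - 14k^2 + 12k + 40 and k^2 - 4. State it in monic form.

Repeated division with remainder:
  k^4 - 3k^3 - 14k^2 + 12k + 40 = (k^2 - 3k - 10)(k^2 - 4) + (0)
The last nonzero remainder k^2 - 4 is already monic.

k^2 - 4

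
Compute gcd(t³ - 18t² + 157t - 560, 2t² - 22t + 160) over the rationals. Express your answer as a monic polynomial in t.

t² - 11t + 80

Repeated division with remainder:
  t³ - 18t² + 157t - 560 = ((1/2)t - 7/2)(2t² - 22t + 160) + (0)
Last nonzero remainder: 2t² - 22t + 160. Dividing through by 2 gives the monic gcd t² - 11t + 80.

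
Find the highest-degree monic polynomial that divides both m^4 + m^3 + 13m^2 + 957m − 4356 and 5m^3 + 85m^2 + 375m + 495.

Repeated division with remainder:
  m^4 + m^3 + 13m^2 + 957m − 4356 = ((1/5)m − 16/5)(5m^3 + 85m^2 + 375m + 495) + (210m^2 + 2058m − 2772)
  5m^3 + 85m^2 + 375m + 495 = ((1/42)m + 6/35)(210m^2 + 2058m − 2772) + ((441/5)m + 4851/5)
  210m^2 + 2058m − 2772 = ((50/21)m − 20/7)((441/5)m + 4851/5) + (0)
Last nonzero remainder: (441/5)m + 4851/5. Dividing through by 441/5 gives the monic gcd m + 11.

m + 11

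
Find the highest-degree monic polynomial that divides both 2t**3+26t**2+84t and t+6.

Apply the Euclidean algorithm:
  2t**3+26t**2+84t = (2t**2+14t)(t+6) + (0)
The last nonzero remainder t+6 is already monic.

t+6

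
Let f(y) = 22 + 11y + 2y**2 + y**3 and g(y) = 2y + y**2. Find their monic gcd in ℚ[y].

2 + y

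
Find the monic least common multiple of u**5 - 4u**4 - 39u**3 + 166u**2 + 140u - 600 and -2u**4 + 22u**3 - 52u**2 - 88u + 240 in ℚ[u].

u**6 - 10u**5 - 15u**4 + 400u**3 - 856u**2 - 1440u + 3600

Apply the Euclidean algorithm:
  u**5 - 4u**4 - 39u**3 + 166u**2 + 140u - 600 = (-(1/2)u - 7/2)(-2u**4 + 22u**3 - 52u**2 - 88u + 240) + (12u**3 - 60u**2 - 48u + 240)
  -2u**4 + 22u**3 - 52u**2 - 88u + 240 = (-(1/6)u + 1)(12u**3 - 60u**2 - 48u + 240) + (0)
Last nonzero remainder: 12u**3 - 60u**2 - 48u + 240. Dividing through by 12 gives the monic gcd u**3 - 5u**2 - 4u + 20.
Then lcm(f, g) = f·g / gcd(f, g); expanding and making the result monic gives the answer.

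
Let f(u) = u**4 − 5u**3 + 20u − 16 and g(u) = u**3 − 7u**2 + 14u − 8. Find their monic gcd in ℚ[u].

u**3 − 7u**2 + 14u − 8

Apply the Euclidean algorithm:
  u**4 − 5u**3 + 20u − 16 = (u + 2)(u**3 − 7u**2 + 14u − 8) + (0)
The last nonzero remainder u**3 − 7u**2 + 14u − 8 is already monic.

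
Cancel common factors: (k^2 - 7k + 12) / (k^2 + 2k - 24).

Apply the Euclidean algorithm:
  k^2 - 7k + 12 = (k^2 + 2k - 24) + (-9k + 36)
  k^2 + 2k - 24 = (-(1/9)k - 2/3)(-9k + 36) + (0)
Last nonzero remainder: -9k + 36. Dividing through by -9 gives the monic gcd k - 4.
Cancel k - 4 from numerator and denominator to get the reduced form.

(k - 3)/(k + 6)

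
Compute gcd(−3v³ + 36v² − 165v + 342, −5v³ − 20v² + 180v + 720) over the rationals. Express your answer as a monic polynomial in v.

v − 6

Repeated division with remainder:
  −3v³ + 36v² − 165v + 342 = (3/5)(−5v³ − 20v² + 180v + 720) + (48v² − 273v − 90)
  −5v³ − 20v² + 180v + 720 = (−(5/48)v − 775/768)(48v² − 273v − 90) + (−(26845/256)v + 80535/128)
  48v² − 273v − 90 = (−(12288/26845)v − 768/5369)(−(26845/256)v + 80535/128) + (0)
Last nonzero remainder: −(26845/256)v + 80535/128. Dividing through by −26845/256 gives the monic gcd v − 6.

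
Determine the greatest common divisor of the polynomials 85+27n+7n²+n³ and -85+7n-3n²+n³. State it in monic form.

17+2n+n²

Repeated division with remainder:
  n³+7n²+27n+85 = (n³-3n²+7n-85) + (10n²+20n+170)
  n³-3n²+7n-85 = ((1/10)n-1/2)(10n²+20n+170) + (0)
Last nonzero remainder: 10n²+20n+170. Dividing through by 10 gives the monic gcd n²+2n+17.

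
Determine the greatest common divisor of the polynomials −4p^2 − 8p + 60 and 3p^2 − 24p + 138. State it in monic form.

1

Euclidean algorithm in ℚ[p]:
  −4p^2 − 8p + 60 = (−4/3)(3p^2 − 24p + 138) + (−40p + 244)
  3p^2 − 24p + 138 = (−(3/40)p + 57/400)(−40p + 244) + (10323/100)
  −40p + 244 = (−(4000/10323)p + 24400/10323)(10323/100) + (0)
The last nonzero remainder is the constant 10323/100, so the polynomials are coprime and gcd = 1.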